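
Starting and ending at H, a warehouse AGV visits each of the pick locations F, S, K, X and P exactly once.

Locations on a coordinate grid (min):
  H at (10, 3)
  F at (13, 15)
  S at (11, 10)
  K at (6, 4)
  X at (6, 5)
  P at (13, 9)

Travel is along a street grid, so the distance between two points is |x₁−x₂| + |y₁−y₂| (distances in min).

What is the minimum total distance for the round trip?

With 5 stops there are 5!/2 = 60 distinct round trips (a route and its reverse cost the same).
H→F→S→K→X→P→H: 15+7+11+1+11+9 = 54
H→F→S→K→P→X→H: 15+7+11+12+11+6 = 62
H→F→S→X→K→P→H: 15+7+10+1+12+9 = 54
H→F→S→X→P→K→H: 15+7+10+11+12+5 = 60
H→F→S→P→K→X→H: 15+7+3+12+1+6 = 44
H→F→S→P→X→K→H: 15+7+3+11+1+5 = 42
H→F→K→S→X→P→H: 15+18+11+10+11+9 = 74
H→F→K→S→P→X→H: 15+18+11+3+11+6 = 64
H→F→K→X→S→P→H: 15+18+1+10+3+9 = 56
H→F→K→X→P→S→H: 15+18+1+11+3+8 = 56
H→F→K→P→S→X→H: 15+18+12+3+10+6 = 64
H→F→K→P→X→S→H: 15+18+12+11+10+8 = 74
H→F→X→S→K→P→H: 15+17+10+11+12+9 = 74
H→F→X→S→P→K→H: 15+17+10+3+12+5 = 62
… (46 more)
H→S→F→P→X→K→H: 8+7+6+11+1+5 = 38  ← best
The minimum is 38.
One optimal route: H → S → F → P → X → K → H (or its reverse).

Minimum total distance: 38 min.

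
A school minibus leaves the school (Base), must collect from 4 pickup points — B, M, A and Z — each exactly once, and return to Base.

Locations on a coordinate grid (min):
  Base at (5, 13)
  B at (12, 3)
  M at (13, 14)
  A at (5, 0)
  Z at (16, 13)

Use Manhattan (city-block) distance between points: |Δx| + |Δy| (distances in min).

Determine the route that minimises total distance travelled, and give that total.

Shortest round trip = 50 min.

With 4 stops there are 4!/2 = 12 distinct round trips (a route and its reverse cost the same).
Base→B→M→A→Z→Base: 17+12+22+24+11 = 86
Base→B→M→Z→A→Base: 17+12+4+24+13 = 70
Base→B→A→M→Z→Base: 17+10+22+4+11 = 64
Base→B→A→Z→M→Base: 17+10+24+4+9 = 64
Base→B→Z→M→A→Base: 17+14+4+22+13 = 70
Base→B→Z→A→M→Base: 17+14+24+22+9 = 86
Base→M→B→A→Z→Base: 9+12+10+24+11 = 66
Base→M→B→Z→A→Base: 9+12+14+24+13 = 72
Base→M→A→B→Z→Base: 9+22+10+14+11 = 66
Base→M→Z→B→A→Base: 9+4+14+10+13 = 50
Base→A→B→M→Z→Base: 13+10+12+4+11 = 50
Base→A→M→B→Z→Base: 13+22+12+14+11 = 72
The minimum is 50.
One optimal route: Base → M → Z → B → A → Base (or its reverse).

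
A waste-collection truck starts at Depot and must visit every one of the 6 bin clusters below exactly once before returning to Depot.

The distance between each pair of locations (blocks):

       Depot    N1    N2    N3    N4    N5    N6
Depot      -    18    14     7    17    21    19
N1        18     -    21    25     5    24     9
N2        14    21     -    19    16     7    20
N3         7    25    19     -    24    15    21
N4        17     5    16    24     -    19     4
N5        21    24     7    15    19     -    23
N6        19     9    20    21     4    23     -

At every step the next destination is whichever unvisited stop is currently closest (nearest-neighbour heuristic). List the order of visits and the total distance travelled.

Depot → [N3:7 / N2:14 / N4:17 / N1:18 / N6:19 / N5:21] → N3 (7)
N3 → [N5:15 / N2:19 / N6:21 / N4:24 / N1:25] → N5 (15)
N5 → [N2:7 / N4:19 / N6:23 / N1:24] → N2 (7)
N2 → [N4:16 / N6:20 / N1:21] → N4 (16)
N4 → [N6:4 / N1:5] → N6 (4)
N6 → [N1:9] → N1 (9)
Return N1→Depot: 18.
Total = 7 + 15 + 7 + 16 + 4 + 9 + 18 = 76.

Nearest-neighbour total = 76 blocks; route Depot → N3 → N5 → N2 → N4 → N6 → N1 → Depot.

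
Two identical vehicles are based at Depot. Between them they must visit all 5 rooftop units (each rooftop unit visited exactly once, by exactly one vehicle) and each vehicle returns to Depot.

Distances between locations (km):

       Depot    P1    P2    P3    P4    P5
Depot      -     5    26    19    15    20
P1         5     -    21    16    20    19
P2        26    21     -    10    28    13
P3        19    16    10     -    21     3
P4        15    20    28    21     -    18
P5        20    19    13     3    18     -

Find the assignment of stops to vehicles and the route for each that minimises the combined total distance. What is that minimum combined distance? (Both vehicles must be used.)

Try each way of splitting the stops between the two vehicles (each non-empty) and, for each split, find the best tour for each vehicle:
  {P1} + {P2, P3, P4, P5}: 10 + 72 = 82
  {P2} + {P1, P3, P4, P5}: 52 + 57 = 109
  {P1, P2} + {P3, P4, P5}: 52 + 55 = 107
  {P3} + {P1, P2, P4, P5}: 38 + 72 = 110
  {P1, P3} + {P2, P4, P5}: 40 + 72 = 112
  {P2, P3} + {P1, P4, P5}: 55 + 57 = 112
  … (15 splits in total)
Best: vehicle 1 Depot → P1 → Depot = 10; vehicle 2 Depot → P2 → P3 → P5 → P4 → Depot = 72; combined 82.

82 km — the smallest possible combined total.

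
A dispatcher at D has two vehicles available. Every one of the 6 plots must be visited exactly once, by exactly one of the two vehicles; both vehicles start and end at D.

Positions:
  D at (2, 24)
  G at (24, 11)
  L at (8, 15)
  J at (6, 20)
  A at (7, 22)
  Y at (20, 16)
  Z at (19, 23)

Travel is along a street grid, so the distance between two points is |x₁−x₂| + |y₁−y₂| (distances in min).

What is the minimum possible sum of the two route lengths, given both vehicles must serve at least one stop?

84 min — the smallest possible combined total.

Try each way of splitting the stops between the two vehicles (each non-empty) and, for each split, find the best tour for each vehicle:
  {G} + {L, J, A, Y, Z}: 70 + 56 = 126
  {L} + {G, J, A, Y, Z}: 30 + 72 = 102
  {G, L} + {J, A, Y, Z}: 70 + 54 = 124
  {J} + {G, L, A, Y, Z}: 16 + 70 = 86
  {G, J} + {L, A, Y, Z}: 70 + 54 = 124
  {L, J} + {G, A, Y, Z}: 30 + 70 = 100
  … (31 splits in total)
  {A} + {G, L, J, Y, Z}: 14 + 70 = 84  ← best
Best: vehicle 1 D → A → D = 14; vehicle 2 D → J → L → G → Y → Z → D = 70; combined 84.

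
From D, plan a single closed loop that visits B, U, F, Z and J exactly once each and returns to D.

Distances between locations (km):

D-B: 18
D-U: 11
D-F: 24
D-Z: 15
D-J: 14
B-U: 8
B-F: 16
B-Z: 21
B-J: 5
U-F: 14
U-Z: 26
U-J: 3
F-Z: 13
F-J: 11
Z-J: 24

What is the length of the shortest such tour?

Minimum total distance: 63 km.

D→B→U→F→Z→J→D: 18+8+14+13+24+14 = 91
D→B→U→F→J→Z→D: 18+8+14+11+24+15 = 90
D→B→U→Z→F→J→D: 18+8+26+13+11+14 = 90
D→B→U→Z→J→F→D: 18+8+26+24+11+24 = 111
D→B→U→J→F→Z→D: 18+8+3+11+13+15 = 68
D→B→U→J→Z→F→D: 18+8+3+24+13+24 = 90
D→B→F→U→Z→J→D: 18+16+14+26+24+14 = 112
D→B→F→U→J→Z→D: 18+16+14+3+24+15 = 90
D→B→F→Z→U→J→D: 18+16+13+26+3+14 = 90
D→B→F→Z→J→U→D: 18+16+13+24+3+11 = 85
D→B→F→J→U→Z→D: 18+16+11+3+26+15 = 89
D→B→F→J→Z→U→D: 18+16+11+24+26+11 = 106
D→B→Z→U→F→J→D: 18+21+26+14+11+14 = 104
D→B→Z→U→J→F→D: 18+21+26+3+11+24 = 103
… (46 more)
D→U→B→J→F→Z→D: 11+8+5+11+13+15 = 63  ← best
The minimum is 63.
One optimal route: D → U → B → J → F → Z → D (or its reverse).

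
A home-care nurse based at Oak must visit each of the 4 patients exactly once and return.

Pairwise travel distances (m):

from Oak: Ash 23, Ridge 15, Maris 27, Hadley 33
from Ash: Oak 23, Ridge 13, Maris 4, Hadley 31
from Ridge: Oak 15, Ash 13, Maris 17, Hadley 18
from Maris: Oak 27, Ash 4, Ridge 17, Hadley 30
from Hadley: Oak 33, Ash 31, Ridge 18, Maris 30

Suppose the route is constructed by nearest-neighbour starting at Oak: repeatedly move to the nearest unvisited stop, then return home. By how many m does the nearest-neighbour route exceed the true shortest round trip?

From Oak: Ridge=15, Ash=23, Maris=27, Hadley=33 → choose Ridge (15).
From Ridge: Ash=13, Maris=17, Hadley=18 → choose Ash (13).
From Ash: Maris=4, Hadley=31 → choose Maris (4).
From Maris: Hadley=30 → choose Hadley (30).
NN route Oak → Ridge → Ash → Maris → Hadley → Oak costs 95.
Optimal: Oak → Ash → Maris → Hadley → Ridge → Oak costs 90 (by enumerating all 12 distinct tours).
Excess = 95 − 90 = 5.

Excess over optimum: 5 m.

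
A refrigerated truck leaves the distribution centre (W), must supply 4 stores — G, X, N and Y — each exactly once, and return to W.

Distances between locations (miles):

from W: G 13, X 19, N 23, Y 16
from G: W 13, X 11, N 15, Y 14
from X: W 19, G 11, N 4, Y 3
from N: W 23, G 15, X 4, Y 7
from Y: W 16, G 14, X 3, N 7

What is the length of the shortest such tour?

With 4 stops there are 4!/2 = 12 distinct round trips (a route and its reverse cost the same).
W-G-X-N-Y-W: 13+11+4+7+16 = 51
W-G-X-Y-N-W: 13+11+3+7+23 = 57
W-G-N-X-Y-W: 13+15+4+3+16 = 51
W-G-N-Y-X-W: 13+15+7+3+19 = 57
W-G-Y-X-N-W: 13+14+3+4+23 = 57
W-G-Y-N-X-W: 13+14+7+4+19 = 57
W-X-G-N-Y-W: 19+11+15+7+16 = 68
W-X-G-Y-N-W: 19+11+14+7+23 = 74
W-X-N-G-Y-W: 19+4+15+14+16 = 68
W-X-Y-G-N-W: 19+3+14+15+23 = 74
W-N-G-X-Y-W: 23+15+11+3+16 = 68
W-N-X-G-Y-W: 23+4+11+14+16 = 68
The minimum is 51.
One optimal route: W → G → X → N → Y → W (or its reverse).

Minimum total distance: 51 miles.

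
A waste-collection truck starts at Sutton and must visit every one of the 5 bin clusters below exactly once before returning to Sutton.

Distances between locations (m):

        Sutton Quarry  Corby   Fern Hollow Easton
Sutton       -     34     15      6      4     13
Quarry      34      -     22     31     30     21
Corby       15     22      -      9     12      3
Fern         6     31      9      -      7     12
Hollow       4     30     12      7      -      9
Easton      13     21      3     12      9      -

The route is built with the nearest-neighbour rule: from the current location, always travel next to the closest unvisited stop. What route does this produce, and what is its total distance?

Nearest-neighbour total = 78 m; route Sutton → Hollow → Fern → Corby → Easton → Quarry → Sutton.

From Sutton: distances to unvisited — Hollow=4, Fern=6, Easton=13, Corby=15, Quarry=34. Nearest is Hollow (4).
From Hollow: distances to unvisited — Fern=7, Easton=9, Corby=12, Quarry=30. Nearest is Fern (7).
From Fern: distances to unvisited — Corby=9, Easton=12, Quarry=31. Nearest is Corby (9).
From Corby: distances to unvisited — Easton=3, Quarry=22. Nearest is Easton (3).
From Easton: distances to unvisited — Quarry=21. Nearest is Quarry (21).
Return Quarry→Sutton: 34.
Total = 4 + 7 + 9 + 3 + 21 + 34 = 78.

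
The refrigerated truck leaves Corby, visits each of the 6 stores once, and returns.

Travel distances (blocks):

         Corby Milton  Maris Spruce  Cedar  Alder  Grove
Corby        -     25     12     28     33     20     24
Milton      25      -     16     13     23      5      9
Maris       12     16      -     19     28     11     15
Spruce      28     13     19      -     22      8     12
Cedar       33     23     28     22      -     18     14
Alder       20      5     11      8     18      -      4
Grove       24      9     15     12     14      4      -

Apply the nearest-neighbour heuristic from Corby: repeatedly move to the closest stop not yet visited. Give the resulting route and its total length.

Total distance 104 blocks via the nearest-neighbour route Corby → Maris → Alder → Grove → Milton → Spruce → Cedar → Corby.

Corby → [Maris:12 / Alder:20 / Grove:24 / Milton:25 / Spruce:28 / Cedar:33] → Maris (12)
Maris → [Alder:11 / Grove:15 / Milton:16 / Spruce:19 / Cedar:28] → Alder (11)
Alder → [Grove:4 / Milton:5 / Spruce:8 / Cedar:18] → Grove (4)
Grove → [Milton:9 / Spruce:12 / Cedar:14] → Milton (9)
Milton → [Spruce:13 / Cedar:23] → Spruce (13)
Spruce → [Cedar:22] → Cedar (22)
Return Cedar→Corby: 33.
Total = 12 + 11 + 4 + 9 + 13 + 22 + 33 = 104.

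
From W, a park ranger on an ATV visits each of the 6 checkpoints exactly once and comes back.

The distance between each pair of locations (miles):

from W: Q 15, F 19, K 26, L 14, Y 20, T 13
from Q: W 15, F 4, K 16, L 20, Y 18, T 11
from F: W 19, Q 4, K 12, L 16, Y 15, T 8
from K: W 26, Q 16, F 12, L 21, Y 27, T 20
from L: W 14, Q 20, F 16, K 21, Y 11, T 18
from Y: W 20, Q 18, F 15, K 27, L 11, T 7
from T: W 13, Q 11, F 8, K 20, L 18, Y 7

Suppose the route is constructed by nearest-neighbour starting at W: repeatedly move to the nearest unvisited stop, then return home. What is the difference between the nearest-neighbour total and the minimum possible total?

10 miles longer than the optimal tour.

From W: T=13, L=14, Q=15, F=19, Y=20, K=26 → choose T (13).
From T: Y=7, F=8, Q=11, L=18, K=20 → choose Y (7).
From Y: L=11, F=15, Q=18, K=27 → choose L (11).
From L: F=16, Q=20, K=21 → choose F (16).
From F: Q=4, K=12 → choose Q (4).
From Q: K=16 → choose K (16).
NN route W → T → Y → L → F → Q → K → W costs 93.
Optimal: W → Q → F → K → L → Y → T → W costs 83 (by enumerating all 360 distinct tours).
Excess = 93 − 83 = 10.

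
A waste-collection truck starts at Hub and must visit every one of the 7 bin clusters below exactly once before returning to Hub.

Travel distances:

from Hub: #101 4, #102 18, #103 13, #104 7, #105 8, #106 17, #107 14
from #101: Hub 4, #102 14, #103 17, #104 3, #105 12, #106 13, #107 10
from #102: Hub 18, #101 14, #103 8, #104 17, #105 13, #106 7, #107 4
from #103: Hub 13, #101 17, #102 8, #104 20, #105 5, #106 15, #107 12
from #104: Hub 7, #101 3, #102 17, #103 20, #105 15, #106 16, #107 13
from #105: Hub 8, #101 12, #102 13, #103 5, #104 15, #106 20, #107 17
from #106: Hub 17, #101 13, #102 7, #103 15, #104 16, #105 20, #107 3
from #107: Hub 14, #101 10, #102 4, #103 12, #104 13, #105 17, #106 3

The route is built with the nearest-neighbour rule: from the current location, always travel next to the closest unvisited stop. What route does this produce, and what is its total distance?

From Hub: distances to unvisited — #101=4, #104=7, #105=8, #103=13, #107=14, #106=17, #102=18. Nearest is #101 (4).
From #101: distances to unvisited — #104=3, #107=10, #105=12, #106=13, #102=14, #103=17. Nearest is #104 (3).
From #104: distances to unvisited — #107=13, #105=15, #106=16, #102=17, #103=20. Nearest is #107 (13).
From #107: distances to unvisited — #106=3, #102=4, #103=12, #105=17. Nearest is #106 (3).
From #106: distances to unvisited — #102=7, #103=15, #105=20. Nearest is #102 (7).
From #102: distances to unvisited — #103=8, #105=13. Nearest is #103 (8).
From #103: distances to unvisited — #105=5. Nearest is #105 (5).
Return #105→Hub: 8.
Total = 4 + 3 + 13 + 3 + 7 + 8 + 5 + 8 = 51.

Total distance 51 via the nearest-neighbour route Hub → #101 → #104 → #107 → #106 → #102 → #103 → #105 → Hub.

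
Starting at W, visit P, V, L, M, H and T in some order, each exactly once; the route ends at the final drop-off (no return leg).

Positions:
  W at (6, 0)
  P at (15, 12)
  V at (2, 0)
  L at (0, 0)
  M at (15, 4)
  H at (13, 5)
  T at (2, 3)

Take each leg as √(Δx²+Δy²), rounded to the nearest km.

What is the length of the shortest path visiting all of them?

31 km — the minimum one-way total.

There are 6! = 720 possible orderings.
W→P→V→L→M→H→T: 15+18+2+16+2+11 = 64
W→P→V→L→M→T→H: 15+18+2+16+13+11 = 75
W→P→V→L→H→M→T: 15+18+2+14+2+13 = 64
W→P→V→L→H→T→M: 15+18+2+14+11+13 = 73
W→P→V→L→T→M→H: 15+18+2+4+13+2 = 54
W→P→V→L→T→H→M: 15+18+2+4+11+2 = 52
W→P→V→M→L→H→T: 15+18+14+16+14+11 = 88
W→P→V→M→L→T→H: 15+18+14+16+4+11 = 78
… (712 more)
W→V→L→T→H→M→P: 4+2+4+11+2+8 = 31  ← best
The minimum is 31.
One shortest path: W → V → L → T → H → M → P.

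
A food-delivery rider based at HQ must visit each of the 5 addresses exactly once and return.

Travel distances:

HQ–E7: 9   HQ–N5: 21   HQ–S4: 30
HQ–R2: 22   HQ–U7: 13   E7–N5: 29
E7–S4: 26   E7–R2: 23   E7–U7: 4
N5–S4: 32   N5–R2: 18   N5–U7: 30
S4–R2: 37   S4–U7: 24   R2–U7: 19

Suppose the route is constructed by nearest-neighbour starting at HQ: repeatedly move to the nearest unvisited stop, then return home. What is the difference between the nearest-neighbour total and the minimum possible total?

Excess over optimum: 3.

HQ: E7=9, U7=13, N5=21, R2=22, S4=30 ⇒ E7
E7: U7=4, R2=23, S4=26, N5=29 ⇒ U7
U7: R2=19, S4=24, N5=30 ⇒ R2
R2: N5=18, S4=37 ⇒ N5
N5: S4=32 ⇒ S4
NN route HQ → E7 → U7 → R2 → N5 → S4 → HQ costs 112.
Optimal: HQ → E7 → U7 → S4 → N5 → R2 → HQ costs 109 (by enumerating all 60 distinct tours).
Excess = 112 − 109 = 3.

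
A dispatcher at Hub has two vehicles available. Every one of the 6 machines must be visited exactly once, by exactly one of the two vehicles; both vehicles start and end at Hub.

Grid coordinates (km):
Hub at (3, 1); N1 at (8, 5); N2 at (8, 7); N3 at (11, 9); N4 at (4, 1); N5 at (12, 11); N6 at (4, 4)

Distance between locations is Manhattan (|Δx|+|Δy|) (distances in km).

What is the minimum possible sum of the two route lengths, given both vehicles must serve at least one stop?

Check every non-empty split of the stops between the two vehicles; for each half take its own optimal tour:
  {N1} + {N2, N3, N4, N5, N6}: 18 + 38 = 56
  {N2} + {N1, N3, N4, N5, N6}: 22 + 38 = 60
  {N1, N2} + {N3, N4, N5, N6}: 22 + 38 = 60
  {N3} + {N1, N2, N4, N5, N6}: 32 + 38 = 70
  {N1, N3} + {N2, N4, N5, N6}: 32 + 38 = 70
  {N2, N3} + {N1, N4, N5, N6}: 32 + 38 = 70
  … (31 splits in total)
  {N4} + {N1, N2, N3, N5, N6}: 2 + 38 = 40  ← best
Best: vehicle 1 Hub → N4 → Hub = 2; vehicle 2 Hub → N1 → N2 → N3 → N5 → N6 → Hub = 38; combined 40.

Minimum combined distance: 40 km.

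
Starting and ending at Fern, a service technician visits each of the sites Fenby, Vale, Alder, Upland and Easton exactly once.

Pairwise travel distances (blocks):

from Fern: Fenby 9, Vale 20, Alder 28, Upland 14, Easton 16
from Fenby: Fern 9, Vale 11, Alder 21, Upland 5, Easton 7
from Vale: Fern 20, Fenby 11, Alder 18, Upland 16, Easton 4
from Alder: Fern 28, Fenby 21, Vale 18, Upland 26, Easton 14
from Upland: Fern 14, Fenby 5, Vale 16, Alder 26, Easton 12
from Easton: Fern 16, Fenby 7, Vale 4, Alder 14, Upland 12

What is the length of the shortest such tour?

Shortest round trip = 76 blocks.

With 5 stops there are 5!/2 = 60 distinct round trips (a route and its reverse cost the same).
Fern-Fenby-Vale-Alder-Upland-Easton-Fern: 9+11+18+26+12+16 = 92
Fern-Fenby-Vale-Alder-Easton-Upland-Fern: 9+11+18+14+12+14 = 78
Fern-Fenby-Vale-Upland-Alder-Easton-Fern: 9+11+16+26+14+16 = 92
Fern-Fenby-Vale-Upland-Easton-Alder-Fern: 9+11+16+12+14+28 = 90
Fern-Fenby-Vale-Easton-Alder-Upland-Fern: 9+11+4+14+26+14 = 78
Fern-Fenby-Vale-Easton-Upland-Alder-Fern: 9+11+4+12+26+28 = 90
Fern-Fenby-Alder-Vale-Upland-Easton-Fern: 9+21+18+16+12+16 = 92
Fern-Fenby-Alder-Vale-Easton-Upland-Fern: 9+21+18+4+12+14 = 78
Fern-Fenby-Alder-Upland-Vale-Easton-Fern: 9+21+26+16+4+16 = 92
Fern-Fenby-Alder-Upland-Easton-Vale-Fern: 9+21+26+12+4+20 = 92
Fern-Fenby-Alder-Easton-Vale-Upland-Fern: 9+21+14+4+16+14 = 78
Fern-Fenby-Alder-Easton-Upland-Vale-Fern: 9+21+14+12+16+20 = 92
Fern-Fenby-Upland-Vale-Alder-Easton-Fern: 9+5+16+18+14+16 = 78
Fern-Fenby-Upland-Vale-Easton-Alder-Fern: 9+5+16+4+14+28 = 76
… (46 more)
The minimum is 76.
One optimal route: Fern → Fenby → Upland → Vale → Easton → Alder → Fern (or its reverse).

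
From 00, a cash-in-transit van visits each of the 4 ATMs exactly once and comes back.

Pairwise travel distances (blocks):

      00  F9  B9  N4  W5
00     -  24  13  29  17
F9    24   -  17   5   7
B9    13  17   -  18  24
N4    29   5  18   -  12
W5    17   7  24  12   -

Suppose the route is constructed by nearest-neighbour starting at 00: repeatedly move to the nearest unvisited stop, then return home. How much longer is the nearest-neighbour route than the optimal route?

The nearest-neighbour route is 4 blocks longer than optimal.

00: B9=13, W5=17, F9=24, N4=29 ⇒ B9
B9: F9=17, N4=18, W5=24 ⇒ F9
F9: N4=5, W5=7 ⇒ N4
N4: W5=12 ⇒ W5
NN route 00 → B9 → F9 → N4 → W5 → 00 costs 64.
Optimal: 00 → B9 → N4 → F9 → W5 → 00 costs 60 (by enumerating all 12 distinct tours).
Excess = 64 − 60 = 4.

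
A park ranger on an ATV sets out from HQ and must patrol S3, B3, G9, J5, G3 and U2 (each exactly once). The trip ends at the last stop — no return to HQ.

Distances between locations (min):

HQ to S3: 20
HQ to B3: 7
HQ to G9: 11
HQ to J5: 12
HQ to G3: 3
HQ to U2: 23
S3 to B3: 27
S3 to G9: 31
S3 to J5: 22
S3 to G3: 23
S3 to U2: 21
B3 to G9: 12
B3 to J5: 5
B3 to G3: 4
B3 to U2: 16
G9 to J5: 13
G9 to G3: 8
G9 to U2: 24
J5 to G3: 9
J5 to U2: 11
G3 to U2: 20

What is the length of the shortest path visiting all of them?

There are 6! = 720 possible orderings.
HQ → S3 → B3 → G9 → J5 → G3 → U2: 20+27+12+13+9+20 = 101
HQ → S3 → B3 → G9 → J5 → U2 → G3: 20+27+12+13+11+20 = 103
HQ → S3 → B3 → G9 → G3 → J5 → U2: 20+27+12+8+9+11 = 87
HQ → S3 → B3 → G9 → G3 → U2 → J5: 20+27+12+8+20+11 = 98
HQ → S3 → B3 → G9 → U2 → J5 → G3: 20+27+12+24+11+9 = 103
HQ → S3 → B3 → G9 → U2 → G3 → J5: 20+27+12+24+20+9 = 112
HQ → S3 → B3 → J5 → G9 → G3 → U2: 20+27+5+13+8+20 = 93
HQ → S3 → B3 → J5 → G9 → U2 → G3: 20+27+5+13+24+20 = 109
… (712 more)
HQ → G9 → G3 → B3 → J5 → U2 → S3: 11+8+4+5+11+21 = 60  ← best
The minimum is 60.
One shortest path: HQ → G9 → G3 → B3 → J5 → U2 → S3.

Shortest open route: 60 min.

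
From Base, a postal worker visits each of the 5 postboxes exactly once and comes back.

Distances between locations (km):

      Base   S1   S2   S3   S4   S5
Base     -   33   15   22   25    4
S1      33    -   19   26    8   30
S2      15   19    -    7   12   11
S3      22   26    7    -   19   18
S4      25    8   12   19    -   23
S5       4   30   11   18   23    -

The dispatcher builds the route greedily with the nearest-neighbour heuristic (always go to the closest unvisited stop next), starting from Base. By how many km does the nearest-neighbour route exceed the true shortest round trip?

From Base: S5=4, S2=15, S3=22, S4=25, S1=33 → choose S5 (4).
From S5: S2=11, S3=18, S4=23, S1=30 → choose S2 (11).
From S2: S3=7, S4=12, S1=19 → choose S3 (7).
From S3: S4=19, S1=26 → choose S4 (19).
From S4: S1=8 → choose S1 (8).
NN route Base → S5 → S2 → S3 → S4 → S1 → Base costs 82.
Optimal: Base → S4 → S1 → S2 → S3 → S5 → Base costs 81 (by enumerating all 60 distinct tours).
Excess = 82 − 81 = 1.

Excess over optimum: 1 km.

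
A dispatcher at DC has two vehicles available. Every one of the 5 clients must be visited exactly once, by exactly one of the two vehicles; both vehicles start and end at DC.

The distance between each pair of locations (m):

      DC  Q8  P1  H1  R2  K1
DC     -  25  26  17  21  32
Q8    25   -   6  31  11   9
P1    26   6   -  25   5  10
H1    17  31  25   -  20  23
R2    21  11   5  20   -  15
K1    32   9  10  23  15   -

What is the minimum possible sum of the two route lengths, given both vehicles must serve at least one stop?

Try each way of splitting the stops between the two vehicles (each non-empty) and, for each split, find the best tour for each vehicle:
  {Q8} + {P1, H1, R2, K1}: 50 + 76 = 126
  {P1} + {Q8, H1, R2, K1}: 52 + 81 = 133
  {Q8, P1} + {H1, R2, K1}: 57 + 76 = 133
  {H1} + {Q8, P1, R2, K1}: 34 + 70 = 104
  {Q8, H1} + {P1, R2, K1}: 73 + 68 = 141
  {P1, H1} + {Q8, R2, K1}: 68 + 70 = 138
  … (15 splits in total)
Best: vehicle 1 DC → H1 → DC = 34; vehicle 2 DC → Q8 → K1 → P1 → R2 → DC = 70; combined 104.

Minimum combined distance: 104 m.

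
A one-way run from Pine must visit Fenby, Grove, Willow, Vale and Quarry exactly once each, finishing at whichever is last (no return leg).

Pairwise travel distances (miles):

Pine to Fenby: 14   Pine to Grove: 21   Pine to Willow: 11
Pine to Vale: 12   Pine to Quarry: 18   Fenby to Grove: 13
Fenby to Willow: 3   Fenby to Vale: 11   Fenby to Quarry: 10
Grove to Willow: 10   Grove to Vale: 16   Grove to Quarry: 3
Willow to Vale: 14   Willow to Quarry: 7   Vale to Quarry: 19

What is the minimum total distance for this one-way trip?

There are 5! = 120 possible orderings.
Pine → Fenby → Grove → Willow → Vale → Quarry: 14+13+10+14+19 = 70
Pine → Fenby → Grove → Willow → Quarry → Vale: 14+13+10+7+19 = 63
Pine → Fenby → Grove → Vale → Willow → Quarry: 14+13+16+14+7 = 64
Pine → Fenby → Grove → Vale → Quarry → Willow: 14+13+16+19+7 = 69
Pine → Fenby → Grove → Quarry → Willow → Vale: 14+13+3+7+14 = 51
Pine → Fenby → Grove → Quarry → Vale → Willow: 14+13+3+19+14 = 63
Pine → Fenby → Willow → Grove → Vale → Quarry: 14+3+10+16+19 = 62
Pine → Fenby → Willow → Grove → Quarry → Vale: 14+3+10+3+19 = 49
Pine → Fenby → Willow → Vale → Grove → Quarry: 14+3+14+16+3 = 50
Pine → Fenby → Willow → Vale → Quarry → Grove: 14+3+14+19+3 = 53
Pine → Fenby → Willow → Quarry → Grove → Vale: 14+3+7+3+16 = 43
Pine → Fenby → Willow → Quarry → Vale → Grove: 14+3+7+19+16 = 59
Pine → Fenby → Vale → Grove → Willow → Quarry: 14+11+16+10+7 = 58
Pine → Fenby → Vale → Grove → Quarry → Willow: 14+11+16+3+7 = 51
… (106 more)
Pine → Vale → Fenby → Willow → Quarry → Grove: 12+11+3+7+3 = 36  ← best
The minimum is 36.
One shortest path: Pine → Vale → Fenby → Willow → Quarry → Grove.

Shortest open route: 36 miles.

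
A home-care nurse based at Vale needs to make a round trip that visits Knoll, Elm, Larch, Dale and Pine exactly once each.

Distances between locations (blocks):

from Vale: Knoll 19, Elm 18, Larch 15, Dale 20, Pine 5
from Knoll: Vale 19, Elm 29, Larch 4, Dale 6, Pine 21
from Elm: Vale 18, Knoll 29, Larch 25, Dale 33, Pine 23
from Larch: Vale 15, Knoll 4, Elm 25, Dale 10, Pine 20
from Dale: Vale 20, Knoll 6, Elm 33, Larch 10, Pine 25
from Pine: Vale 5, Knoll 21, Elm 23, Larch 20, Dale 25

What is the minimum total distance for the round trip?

Shortest round trip = 83 blocks.

There are 60 distinct closed tours to check (reversals are equivalent).
Vale - Knoll - Elm - Larch - Dale - Pine - Vale: 19+29+25+10+25+5 = 113
Vale - Knoll - Elm - Larch - Pine - Dale - Vale: 19+29+25+20+25+20 = 138
Vale - Knoll - Elm - Dale - Larch - Pine - Vale: 19+29+33+10+20+5 = 116
Vale - Knoll - Elm - Dale - Pine - Larch - Vale: 19+29+33+25+20+15 = 141
Vale - Knoll - Elm - Pine - Larch - Dale - Vale: 19+29+23+20+10+20 = 121
Vale - Knoll - Elm - Pine - Dale - Larch - Vale: 19+29+23+25+10+15 = 121
Vale - Knoll - Larch - Elm - Dale - Pine - Vale: 19+4+25+33+25+5 = 111
Vale - Knoll - Larch - Elm - Pine - Dale - Vale: 19+4+25+23+25+20 = 116
Vale - Knoll - Larch - Dale - Elm - Pine - Vale: 19+4+10+33+23+5 = 94
Vale - Knoll - Larch - Dale - Pine - Elm - Vale: 19+4+10+25+23+18 = 99
Vale - Knoll - Larch - Pine - Elm - Dale - Vale: 19+4+20+23+33+20 = 119
Vale - Knoll - Larch - Pine - Dale - Elm - Vale: 19+4+20+25+33+18 = 119
Vale - Knoll - Dale - Elm - Larch - Pine - Vale: 19+6+33+25+20+5 = 108
Vale - Knoll - Dale - Elm - Pine - Larch - Vale: 19+6+33+23+20+15 = 116
… (46 more)
Vale - Elm - Larch - Knoll - Dale - Pine - Vale: 18+25+4+6+25+5 = 83  ← best
The minimum is 83.
One optimal route: Vale → Elm → Larch → Knoll → Dale → Pine → Vale (or its reverse).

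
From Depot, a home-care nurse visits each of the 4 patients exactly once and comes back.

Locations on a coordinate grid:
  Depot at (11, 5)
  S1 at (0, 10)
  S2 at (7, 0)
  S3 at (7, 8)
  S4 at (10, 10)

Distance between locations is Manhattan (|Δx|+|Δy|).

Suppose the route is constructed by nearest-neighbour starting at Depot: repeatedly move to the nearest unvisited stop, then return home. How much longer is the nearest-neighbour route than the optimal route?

10 longer than the optimal tour.

Depot: S4=6, S3=7, S2=9, S1=16 ⇒ S4
S4: S3=5, S1=10, S2=13 ⇒ S3
S3: S2=8, S1=9 ⇒ S2
S2: S1=17 ⇒ S1
NN route Depot → S4 → S3 → S2 → S1 → Depot costs 52.
Optimal: Depot → S2 → S3 → S1 → S4 → Depot costs 42 (by enumerating all 12 distinct tours).
Excess = 52 − 42 = 10.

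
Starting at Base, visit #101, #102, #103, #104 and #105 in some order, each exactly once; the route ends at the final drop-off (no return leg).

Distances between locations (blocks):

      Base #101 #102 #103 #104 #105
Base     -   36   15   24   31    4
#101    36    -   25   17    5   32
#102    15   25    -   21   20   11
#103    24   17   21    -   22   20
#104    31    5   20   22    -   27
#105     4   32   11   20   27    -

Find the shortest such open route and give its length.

57 blocks — the minimum one-way total.

There are 5! = 120 possible orderings.
Base → #101 → #102 → #103 → #104 → #105: 36+25+21+22+27 = 131
Base → #101 → #102 → #103 → #105 → #104: 36+25+21+20+27 = 129
Base → #101 → #102 → #104 → #103 → #105: 36+25+20+22+20 = 123
Base → #101 → #102 → #104 → #105 → #103: 36+25+20+27+20 = 128
Base → #101 → #102 → #105 → #103 → #104: 36+25+11+20+22 = 114
Base → #101 → #102 → #105 → #104 → #103: 36+25+11+27+22 = 121
Base → #101 → #103 → #102 → #104 → #105: 36+17+21+20+27 = 121
Base → #101 → #103 → #102 → #105 → #104: 36+17+21+11+27 = 112
Base → #101 → #103 → #104 → #102 → #105: 36+17+22+20+11 = 106
Base → #101 → #103 → #104 → #105 → #102: 36+17+22+27+11 = 113
Base → #101 → #103 → #105 → #102 → #104: 36+17+20+11+20 = 104
Base → #101 → #103 → #105 → #104 → #102: 36+17+20+27+20 = 120
Base → #101 → #104 → #102 → #103 → #105: 36+5+20+21+20 = 102
Base → #101 → #104 → #102 → #105 → #103: 36+5+20+11+20 = 92
… (106 more)
Base → #105 → #102 → #104 → #101 → #103: 4+11+20+5+17 = 57  ← best
The minimum is 57.
One shortest path: Base → #105 → #102 → #104 → #101 → #103.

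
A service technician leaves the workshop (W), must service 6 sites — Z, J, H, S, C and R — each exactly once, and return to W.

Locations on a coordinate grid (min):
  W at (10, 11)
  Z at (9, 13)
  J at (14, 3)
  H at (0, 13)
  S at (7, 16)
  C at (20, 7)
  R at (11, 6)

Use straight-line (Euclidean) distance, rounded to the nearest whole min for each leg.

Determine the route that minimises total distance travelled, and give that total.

Minimum total distance: 49 min.

There are 360 distinct closed tours to check (reversals are equivalent).
W - Z - J - H - S - C - R - W: 2+11+17+8+16+9+5 = 68
W - Z - J - H - S - R - C - W: 2+11+17+8+11+9+11 = 69
W - Z - J - H - C - S - R - W: 2+11+17+21+16+11+5 = 83
W - Z - J - H - C - R - S - W: 2+11+17+21+9+11+6 = 77
W - Z - J - H - R - S - C - W: 2+11+17+13+11+16+11 = 81
W - Z - J - H - R - C - S - W: 2+11+17+13+9+16+6 = 74
W - Z - J - S - H - C - R - W: 2+11+15+8+21+9+5 = 71
W - Z - J - S - H - R - C - W: 2+11+15+8+13+9+11 = 69
… (352 more)
W - Z - S - H - R - J - C - W: 2+4+8+13+4+7+11 = 49  ← best
The minimum is 49.
One optimal route: W → Z → S → H → R → J → C → W (or its reverse).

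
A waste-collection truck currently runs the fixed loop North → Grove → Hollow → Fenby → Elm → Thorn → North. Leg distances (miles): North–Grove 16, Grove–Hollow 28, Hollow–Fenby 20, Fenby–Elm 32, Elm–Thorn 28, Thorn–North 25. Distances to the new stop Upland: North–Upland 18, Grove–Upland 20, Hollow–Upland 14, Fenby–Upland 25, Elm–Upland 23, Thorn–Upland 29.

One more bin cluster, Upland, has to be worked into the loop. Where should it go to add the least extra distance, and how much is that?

+6 miles — insert Upland between Grove and Hollow.

Insertion cost between consecutive stops i–j is d(i,Upland) + d(Upland,j) − d(i,j):
  between North and Grove: 18 + 20 − 16 = 22
  between Grove and Hollow: 20 + 14 − 28 = 6
  between Hollow and Fenby: 14 + 25 − 20 = 19
  between Fenby and Elm: 25 + 23 − 32 = 16
  between Elm and Thorn: 23 + 29 − 28 = 24
  between Thorn and North: 29 + 18 − 25 = 22
Cheapest insertion is between Grove and Hollow, adding 6.
New total = 149 + 6 = 155.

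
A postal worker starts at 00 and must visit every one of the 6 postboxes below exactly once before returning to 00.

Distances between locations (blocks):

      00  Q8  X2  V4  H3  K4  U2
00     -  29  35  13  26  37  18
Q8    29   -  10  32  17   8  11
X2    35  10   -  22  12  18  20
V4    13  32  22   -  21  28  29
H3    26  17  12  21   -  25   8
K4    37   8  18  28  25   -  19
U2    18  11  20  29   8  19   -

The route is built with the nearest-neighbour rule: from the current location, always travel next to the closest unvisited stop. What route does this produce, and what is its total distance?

At 00 the remaining stops are V4 13, U2 18, H3 26, Q8 29, X2 35, K4 37; go to V4.
At V4 the remaining stops are H3 21, X2 22, K4 28, U2 29, Q8 32; go to H3.
At H3 the remaining stops are U2 8, X2 12, Q8 17, K4 25; go to U2.
At U2 the remaining stops are Q8 11, K4 19, X2 20; go to Q8.
At Q8 the remaining stops are K4 8, X2 10; go to K4.
At K4 the remaining stops are X2 18; go to X2.
Return X2→00: 35.
Total = 13 + 21 + 8 + 11 + 8 + 18 + 35 = 114.

Nearest-neighbour total = 114 blocks; route 00 → V4 → H3 → U2 → Q8 → K4 → X2 → 00.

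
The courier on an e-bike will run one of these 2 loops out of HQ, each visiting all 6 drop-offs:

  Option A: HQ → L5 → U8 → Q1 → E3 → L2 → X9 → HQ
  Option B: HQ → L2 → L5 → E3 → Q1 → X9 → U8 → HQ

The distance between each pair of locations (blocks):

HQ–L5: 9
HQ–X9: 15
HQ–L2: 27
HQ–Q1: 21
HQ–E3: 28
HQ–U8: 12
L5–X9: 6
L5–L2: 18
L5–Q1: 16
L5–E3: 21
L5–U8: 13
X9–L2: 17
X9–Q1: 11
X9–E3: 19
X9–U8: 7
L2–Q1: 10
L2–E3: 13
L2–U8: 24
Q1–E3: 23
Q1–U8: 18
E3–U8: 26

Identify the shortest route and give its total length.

Shortest is Option A, total 108 blocks.

Option A: 9 + 13 + 18 + 23 + 13 + 17 + 15 = 108
Option B: 27 + 18 + 21 + 23 + 11 + 7 + 12 = 119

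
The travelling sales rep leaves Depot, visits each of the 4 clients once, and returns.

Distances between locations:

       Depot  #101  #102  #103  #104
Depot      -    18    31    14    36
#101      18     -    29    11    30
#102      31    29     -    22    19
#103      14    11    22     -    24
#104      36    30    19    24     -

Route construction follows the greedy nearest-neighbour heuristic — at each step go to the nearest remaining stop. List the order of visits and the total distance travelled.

109 along Depot → #103 → #101 → #102 → #104 → Depot.

At Depot the remaining stops are #103 14, #101 18, #102 31, #104 36; go to #103.
At #103 the remaining stops are #101 11, #102 22, #104 24; go to #101.
At #101 the remaining stops are #102 29, #104 30; go to #102.
At #102 the remaining stops are #104 19; go to #104.
Return #104→Depot: 36.
Total = 14 + 11 + 29 + 19 + 36 = 109.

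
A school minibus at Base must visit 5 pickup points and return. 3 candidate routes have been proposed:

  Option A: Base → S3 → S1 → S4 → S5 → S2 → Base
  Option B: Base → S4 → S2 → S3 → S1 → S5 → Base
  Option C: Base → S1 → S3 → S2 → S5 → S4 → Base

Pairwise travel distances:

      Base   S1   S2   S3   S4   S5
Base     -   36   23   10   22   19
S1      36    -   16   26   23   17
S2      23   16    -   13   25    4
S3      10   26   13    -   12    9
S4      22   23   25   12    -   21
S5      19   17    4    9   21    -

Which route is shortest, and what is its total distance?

Shortest is Option A, total 107.

Option A: 10 + 26 + 23 + 21 + 4 + 23 = 107
Option B: 22 + 25 + 13 + 26 + 17 + 19 = 122
Option C: 36 + 26 + 13 + 4 + 21 + 22 = 122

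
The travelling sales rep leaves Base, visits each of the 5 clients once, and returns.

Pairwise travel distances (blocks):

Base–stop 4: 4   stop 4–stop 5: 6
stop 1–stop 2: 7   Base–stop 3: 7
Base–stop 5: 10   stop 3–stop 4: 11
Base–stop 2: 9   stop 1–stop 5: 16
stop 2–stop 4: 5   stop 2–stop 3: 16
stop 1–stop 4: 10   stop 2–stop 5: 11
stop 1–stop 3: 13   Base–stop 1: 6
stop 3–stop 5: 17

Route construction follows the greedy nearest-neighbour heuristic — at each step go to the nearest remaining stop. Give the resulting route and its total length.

56 blocks along Base → stop 4 → stop 2 → stop 1 → stop 3 → stop 5 → Base.

At Base the remaining stops are stop 4 4, stop 1 6, stop 3 7, stop 2 9, stop 5 10; go to stop 4.
At stop 4 the remaining stops are stop 2 5, stop 5 6, stop 1 10, stop 3 11; go to stop 2.
At stop 2 the remaining stops are stop 1 7, stop 5 11, stop 3 16; go to stop 1.
At stop 1 the remaining stops are stop 3 13, stop 5 16; go to stop 3.
At stop 3 the remaining stops are stop 5 17; go to stop 5.
Return stop 5→Base: 10.
Total = 4 + 5 + 7 + 13 + 17 + 10 = 56.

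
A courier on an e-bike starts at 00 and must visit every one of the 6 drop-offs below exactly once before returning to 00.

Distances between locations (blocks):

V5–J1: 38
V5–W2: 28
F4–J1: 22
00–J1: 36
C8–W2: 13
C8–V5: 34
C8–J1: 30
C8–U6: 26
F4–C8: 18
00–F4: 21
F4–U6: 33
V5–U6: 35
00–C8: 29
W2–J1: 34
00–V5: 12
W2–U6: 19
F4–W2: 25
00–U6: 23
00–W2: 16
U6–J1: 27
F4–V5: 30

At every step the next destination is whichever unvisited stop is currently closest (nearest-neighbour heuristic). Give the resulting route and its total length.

At 00 the remaining stops are V5 12, W2 16, F4 21, U6 23, C8 29, J1 36; go to V5.
At V5 the remaining stops are W2 28, F4 30, C8 34, U6 35, J1 38; go to W2.
At W2 the remaining stops are C8 13, U6 19, F4 25, J1 34; go to C8.
At C8 the remaining stops are F4 18, U6 26, J1 30; go to F4.
At F4 the remaining stops are J1 22, U6 33; go to J1.
At J1 the remaining stops are U6 27; go to U6.
Return U6→00: 23.
Total = 12 + 28 + 13 + 18 + 22 + 27 + 23 = 143.

Total distance 143 blocks via the nearest-neighbour route 00 → V5 → W2 → C8 → F4 → J1 → U6 → 00.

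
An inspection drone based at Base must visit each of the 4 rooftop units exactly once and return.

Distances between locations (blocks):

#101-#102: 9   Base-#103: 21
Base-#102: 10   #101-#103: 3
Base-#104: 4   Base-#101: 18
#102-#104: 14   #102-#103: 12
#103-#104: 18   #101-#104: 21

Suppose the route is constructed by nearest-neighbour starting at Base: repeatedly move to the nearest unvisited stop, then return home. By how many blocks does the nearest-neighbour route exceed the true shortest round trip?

7 blocks longer than the optimal tour.

From Base: #104=4, #102=10, #101=18, #103=21 → choose #104 (4).
From #104: #102=14, #103=18, #101=21 → choose #102 (14).
From #102: #101=9, #103=12 → choose #101 (9).
From #101: #103=3 → choose #103 (3).
NN route Base → #104 → #102 → #101 → #103 → Base costs 51.
Optimal: Base → #102 → #101 → #103 → #104 → Base costs 44 (by enumerating all 12 distinct tours).
Excess = 51 − 44 = 7.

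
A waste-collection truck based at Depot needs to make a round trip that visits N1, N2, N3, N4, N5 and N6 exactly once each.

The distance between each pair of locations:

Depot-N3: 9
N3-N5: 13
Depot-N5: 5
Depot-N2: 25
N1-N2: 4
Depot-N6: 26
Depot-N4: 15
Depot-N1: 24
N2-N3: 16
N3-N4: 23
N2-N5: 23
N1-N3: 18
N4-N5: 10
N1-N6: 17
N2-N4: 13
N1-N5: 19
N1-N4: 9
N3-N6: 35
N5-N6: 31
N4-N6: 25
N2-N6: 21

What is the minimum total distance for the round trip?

Shortest round trip = 86.

Depot→N1→N2→N3→N4→N5→N6→Depot: 24+4+16+23+10+31+26 = 134
Depot→N1→N2→N3→N4→N6→N5→Depot: 24+4+16+23+25+31+5 = 128
Depot→N1→N2→N3→N5→N4→N6→Depot: 24+4+16+13+10+25+26 = 118
Depot→N1→N2→N3→N5→N6→N4→Depot: 24+4+16+13+31+25+15 = 128
Depot→N1→N2→N3→N6→N4→N5→Depot: 24+4+16+35+25+10+5 = 119
Depot→N1→N2→N3→N6→N5→N4→Depot: 24+4+16+35+31+10+15 = 135
Depot→N1→N2→N4→N3→N5→N6→Depot: 24+4+13+23+13+31+26 = 134
Depot→N1→N2→N4→N3→N6→N5→Depot: 24+4+13+23+35+31+5 = 135
… (352 more)
Depot→N3→N2→N1→N6→N4→N5→Depot: 9+16+4+17+25+10+5 = 86  ← best
The minimum is 86.
One optimal route: Depot → N3 → N2 → N1 → N6 → N4 → N5 → Depot (or its reverse).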